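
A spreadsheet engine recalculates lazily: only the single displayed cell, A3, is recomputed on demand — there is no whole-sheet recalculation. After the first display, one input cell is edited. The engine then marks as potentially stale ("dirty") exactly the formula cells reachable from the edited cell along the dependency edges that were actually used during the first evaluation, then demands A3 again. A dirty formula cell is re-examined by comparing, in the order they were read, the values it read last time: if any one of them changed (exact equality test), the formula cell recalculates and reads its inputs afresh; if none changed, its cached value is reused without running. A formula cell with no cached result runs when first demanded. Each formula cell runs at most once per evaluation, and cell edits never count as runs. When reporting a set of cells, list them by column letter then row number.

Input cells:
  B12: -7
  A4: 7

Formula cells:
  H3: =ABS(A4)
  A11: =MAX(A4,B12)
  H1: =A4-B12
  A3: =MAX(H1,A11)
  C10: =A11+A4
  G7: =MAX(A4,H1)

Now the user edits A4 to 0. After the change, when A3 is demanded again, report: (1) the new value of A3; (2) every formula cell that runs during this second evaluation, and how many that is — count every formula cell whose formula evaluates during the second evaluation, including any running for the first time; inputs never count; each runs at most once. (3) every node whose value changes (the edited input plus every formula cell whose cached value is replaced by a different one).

First evaluation (everything demanded from the output):
  A11 = MAX(7, -7) = 7
  H1 = 7 - -7 = 14
  A3 = MAX(14, 7) = 14

Propagation after the edit:
  A11: runs — A4 7->0; result 0.
  H1: runs — A4 7->0; result 7.
  A3: runs — H1 14->7; A11 7->0; result 7.

New value of A3: 7.
Formula cells that run: A3, A11, H1 — 3 in total.
Values that change: A3, A4, A11, H1.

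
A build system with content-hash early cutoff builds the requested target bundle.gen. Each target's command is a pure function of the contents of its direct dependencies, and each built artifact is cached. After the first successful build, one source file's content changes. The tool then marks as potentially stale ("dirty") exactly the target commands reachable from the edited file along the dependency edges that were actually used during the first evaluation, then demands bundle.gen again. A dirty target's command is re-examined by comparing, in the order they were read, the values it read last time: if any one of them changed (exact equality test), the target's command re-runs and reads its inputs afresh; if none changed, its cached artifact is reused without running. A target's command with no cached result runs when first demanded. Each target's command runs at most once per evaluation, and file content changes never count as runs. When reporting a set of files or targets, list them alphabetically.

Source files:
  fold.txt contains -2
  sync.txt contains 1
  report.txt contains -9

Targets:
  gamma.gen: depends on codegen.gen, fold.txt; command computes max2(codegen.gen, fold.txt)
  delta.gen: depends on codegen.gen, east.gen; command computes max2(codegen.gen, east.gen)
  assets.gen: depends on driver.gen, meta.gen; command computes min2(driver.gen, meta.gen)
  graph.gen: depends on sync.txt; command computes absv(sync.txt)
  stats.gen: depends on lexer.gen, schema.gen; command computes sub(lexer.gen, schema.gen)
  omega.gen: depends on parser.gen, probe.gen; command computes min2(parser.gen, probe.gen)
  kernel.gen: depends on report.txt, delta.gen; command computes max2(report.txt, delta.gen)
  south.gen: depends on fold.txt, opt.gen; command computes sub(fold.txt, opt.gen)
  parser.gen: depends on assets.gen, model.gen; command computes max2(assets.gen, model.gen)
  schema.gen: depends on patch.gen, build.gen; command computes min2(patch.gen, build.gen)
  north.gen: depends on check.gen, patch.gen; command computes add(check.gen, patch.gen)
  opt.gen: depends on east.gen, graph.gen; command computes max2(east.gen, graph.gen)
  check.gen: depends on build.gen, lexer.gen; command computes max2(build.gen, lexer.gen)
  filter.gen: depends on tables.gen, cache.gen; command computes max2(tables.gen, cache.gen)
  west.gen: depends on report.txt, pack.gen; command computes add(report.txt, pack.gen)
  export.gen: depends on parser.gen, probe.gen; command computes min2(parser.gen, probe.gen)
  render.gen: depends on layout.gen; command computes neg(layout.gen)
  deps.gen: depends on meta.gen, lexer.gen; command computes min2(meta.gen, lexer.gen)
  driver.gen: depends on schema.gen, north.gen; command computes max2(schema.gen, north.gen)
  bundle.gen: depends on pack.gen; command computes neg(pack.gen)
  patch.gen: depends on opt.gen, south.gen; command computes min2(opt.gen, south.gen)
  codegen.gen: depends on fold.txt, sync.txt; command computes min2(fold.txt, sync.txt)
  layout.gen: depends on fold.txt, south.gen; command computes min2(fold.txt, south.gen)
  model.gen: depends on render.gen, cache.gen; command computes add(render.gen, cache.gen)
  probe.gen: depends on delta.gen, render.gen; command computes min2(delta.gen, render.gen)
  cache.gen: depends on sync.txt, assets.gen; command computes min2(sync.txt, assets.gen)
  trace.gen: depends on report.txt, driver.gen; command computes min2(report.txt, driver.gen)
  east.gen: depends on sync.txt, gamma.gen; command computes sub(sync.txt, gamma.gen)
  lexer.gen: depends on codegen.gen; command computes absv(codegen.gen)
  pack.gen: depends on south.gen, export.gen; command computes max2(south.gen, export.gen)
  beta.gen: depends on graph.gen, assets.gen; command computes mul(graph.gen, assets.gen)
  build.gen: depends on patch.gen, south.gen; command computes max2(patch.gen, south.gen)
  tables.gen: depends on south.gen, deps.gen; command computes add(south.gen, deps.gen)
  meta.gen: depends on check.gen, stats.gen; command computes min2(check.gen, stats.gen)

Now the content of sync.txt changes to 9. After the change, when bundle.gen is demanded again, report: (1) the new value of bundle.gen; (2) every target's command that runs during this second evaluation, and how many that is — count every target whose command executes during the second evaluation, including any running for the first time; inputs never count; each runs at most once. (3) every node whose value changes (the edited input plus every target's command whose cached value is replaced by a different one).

New value of bundle.gen: -2.
Target commands that run: assets.gen, build.gen, cache.gen, check.gen, codegen.gen, delta.gen, driver.gen, east.gen, export.gen, graph.gen, layout.gen, meta.gen, model.gen, north.gen, opt.gen, pack.gen, parser.gen, patch.gen, probe.gen, render.gen, schema.gen, south.gen, stats.gen — 23 in total.
Values that change: assets.gen, build.gen, cache.gen, delta.gen, driver.gen, east.gen, graph.gen, layout.gen, north.gen, opt.gen, patch.gen, probe.gen, render.gen, schema.gen, south.gen, stats.gen, sync.txt.
Key observation: the cutoff stops propagation at gamma.gen — its inputs' values are unchanged, so it reuses its cache.

First evaluation (everything demanded from the output):
  codegen.gen = min2(-2, 1) = -2
  gamma.gen = max2(-2, -2) = -2
  east.gen = sub(1, -2) = 3
  delta.gen = max2(-2, 3) = 3
  graph.gen = absv(1) = 1
  lexer.gen = absv(-2) = 2
  opt.gen = max2(3, 1) = 3
  south.gen = sub(-2, 3) = -5
  layout.gen = min2(-2, -5) = -5
  patch.gen = min2(3, -5) = -5
  build.gen = max2(-5, -5) = -5
  check.gen = max2(-5, 2) = 2
  north.gen = add(2, -5) = -3
  render.gen = neg(-5) = 5
  probe.gen = min2(3, 5) = 3
  schema.gen = min2(-5, -5) = -5
  driver.gen = max2(-5, -3) = -3
  stats.gen = sub(2, -5) = 7
  meta.gen = min2(2, 7) = 2
  assets.gen = min2(-3, 2) = -3
  cache.gen = min2(1, -3) = -3
  model.gen = add(5, -3) = 2
  parser.gen = max2(-3, 2) = 2
  export.gen = min2(2, 3) = 2
  pack.gen = max2(-5, 2) = 2
  bundle.gen = neg(2) = -2

Propagation after the edit:
  codegen.gen: runs — sync.txt 1->9; result -2 (same value as before).
  gamma.gen: checked — values it read are unchanged (codegen.gen unchanged, fold.txt unchanged); reused cached -2 without running.
  east.gen: runs — sync.txt 1->9; result 11.
  delta.gen: runs — east.gen 3->11; result 11.
  graph.gen: runs — sync.txt 1->9; result 9.
  lexer.gen: checked — values it read are unchanged (codegen.gen unchanged); reused cached 2 without running.
  opt.gen: runs — east.gen 3->11; graph.gen 1->9; result 11.
  south.gen: runs — opt.gen 3->11; result -13.
  layout.gen: runs — south.gen -5->-13; result -13.
  patch.gen: runs — opt.gen 3->11; south.gen -5->-13; result -13.
  build.gen: runs — patch.gen -5->-13; south.gen -5->-13; result -13.
  check.gen: runs — build.gen -5->-13; result 2 (same value as before).
  north.gen: runs — patch.gen -5->-13; result -11.
  render.gen: runs — layout.gen -5->-13; result 13.
  probe.gen: runs — delta.gen 3->11; render.gen 5->13; result 11.
  schema.gen: runs — patch.gen -5->-13; build.gen -5->-13; result -13.
  driver.gen: runs — schema.gen -5->-13; north.gen -3->-11; result -11.
  stats.gen: runs — schema.gen -5->-13; result 15.
  meta.gen: runs — stats.gen 7->15; result 2 (same value as before).
  assets.gen: runs — driver.gen -3->-11; result -11.
  cache.gen: runs — sync.txt 1->9; assets.gen -3->-11; result -11.
  model.gen: runs — render.gen 5->13; cache.gen -3->-11; result 2 (same value as before).
  parser.gen: runs — assets.gen -3->-11; result 2 (same value as before).
  export.gen: runs — probe.gen 3->11; result 2 (same value as before).
  pack.gen: runs — south.gen -5->-13; result 2 (same value as before).
  bundle.gen: checked — values it read are unchanged (pack.gen unchanged); reused cached -2 without running.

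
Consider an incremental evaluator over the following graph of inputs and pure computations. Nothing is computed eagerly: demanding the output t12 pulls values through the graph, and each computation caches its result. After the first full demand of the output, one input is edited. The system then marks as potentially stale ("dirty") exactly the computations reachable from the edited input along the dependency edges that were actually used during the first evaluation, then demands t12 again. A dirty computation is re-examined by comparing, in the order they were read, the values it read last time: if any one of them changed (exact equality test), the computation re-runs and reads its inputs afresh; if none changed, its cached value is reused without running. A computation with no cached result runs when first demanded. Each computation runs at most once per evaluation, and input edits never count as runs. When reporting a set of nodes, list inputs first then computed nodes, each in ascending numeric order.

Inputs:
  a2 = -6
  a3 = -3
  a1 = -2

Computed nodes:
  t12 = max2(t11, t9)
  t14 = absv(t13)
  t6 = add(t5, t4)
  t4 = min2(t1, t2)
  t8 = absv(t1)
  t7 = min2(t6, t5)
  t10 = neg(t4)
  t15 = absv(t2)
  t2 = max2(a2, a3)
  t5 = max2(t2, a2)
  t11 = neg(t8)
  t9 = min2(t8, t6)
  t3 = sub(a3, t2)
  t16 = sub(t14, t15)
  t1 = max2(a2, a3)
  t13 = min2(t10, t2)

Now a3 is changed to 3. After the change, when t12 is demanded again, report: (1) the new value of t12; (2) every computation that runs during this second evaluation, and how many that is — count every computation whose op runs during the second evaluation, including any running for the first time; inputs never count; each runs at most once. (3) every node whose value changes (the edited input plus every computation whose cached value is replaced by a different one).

Initial pass — values computed on the first demand:
  t1 = max2(-6, -3) = -3
  t2 = max2(-6, -3) = -3
  t4 = min2(-3, -3) = -3
  t5 = max2(-3, -6) = -3
  t6 = add(-3, -3) = -6
  t8 = absv(-3) = 3
  t9 = min2(3, -6) = -6
  t11 = neg(3) = -3
  t12 = max2(-3, -6) = -3

Second demand — change propagation:
  t1: re-runs because a3 -3->3; new result 3.
  t2: re-runs because a3 -3->3; new result 3.
  t4: re-runs because t1 -3->3; t2 -3->3; new result 3.
  t5: re-runs because t2 -3->3; new result 3.
  t6: re-runs because t5 -3->3; t4 -3->3; new result 6.
  t8: re-runs because t1 -3->3; new result 3 (unchanged).
  t9: re-runs because t6 -6->6; new result 3.
  t11: re-examined; everything it read last time is the same (t8 unchanged) — cache -3 kept, no run.
  t12: re-runs because t9 -6->3; new result 3.

The important point: at t11 every value read last time is unchanged, so the dirty flag clears without a run.

t12 now evaluates to 3.
Run set: t1, t2, t4, t5, t6, t8, t9, t12 (8 run).
Changed values: a3, t1, t2, t4, t5, t6, t9, t12.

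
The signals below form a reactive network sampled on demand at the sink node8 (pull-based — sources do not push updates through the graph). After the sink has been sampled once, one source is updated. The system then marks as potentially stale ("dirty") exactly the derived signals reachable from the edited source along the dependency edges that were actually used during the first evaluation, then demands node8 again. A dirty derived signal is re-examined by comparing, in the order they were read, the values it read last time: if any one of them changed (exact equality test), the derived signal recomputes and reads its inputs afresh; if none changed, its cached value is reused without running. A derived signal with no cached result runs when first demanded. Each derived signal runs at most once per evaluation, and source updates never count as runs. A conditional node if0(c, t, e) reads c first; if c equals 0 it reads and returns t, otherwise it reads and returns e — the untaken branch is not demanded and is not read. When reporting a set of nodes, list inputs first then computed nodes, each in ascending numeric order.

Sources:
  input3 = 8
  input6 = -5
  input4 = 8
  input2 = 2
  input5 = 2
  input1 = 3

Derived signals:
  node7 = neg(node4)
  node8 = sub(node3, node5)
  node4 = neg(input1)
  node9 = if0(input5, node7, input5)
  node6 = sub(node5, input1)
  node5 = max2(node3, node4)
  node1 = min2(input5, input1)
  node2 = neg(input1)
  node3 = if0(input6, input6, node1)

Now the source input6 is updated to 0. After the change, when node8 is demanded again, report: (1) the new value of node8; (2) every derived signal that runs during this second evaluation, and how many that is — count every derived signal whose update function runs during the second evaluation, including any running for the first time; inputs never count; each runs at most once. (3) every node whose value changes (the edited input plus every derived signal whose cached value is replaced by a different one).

Initial pass — values computed on the first demand:
  node1 = min2(2, 3) = 2
  node3 = if0(input6=-5 -> else branch node1) = 2
  node4 = neg(3) = -3
  node5 = max2(2, -3) = 2
  node8 = sub(2, 2) = 0

Second demand — change propagation:
  node3: re-runs because input6 -5->0; new result 0.
  node5: re-runs because node3 2->0; new result 0.
  node8: re-runs because node3 2->0; node5 2->0; new result 0 (unchanged).

node8 now evaluates to 0.
Run set: node3, node5, node8 (3 run).
Changed values: input6, node3, node5.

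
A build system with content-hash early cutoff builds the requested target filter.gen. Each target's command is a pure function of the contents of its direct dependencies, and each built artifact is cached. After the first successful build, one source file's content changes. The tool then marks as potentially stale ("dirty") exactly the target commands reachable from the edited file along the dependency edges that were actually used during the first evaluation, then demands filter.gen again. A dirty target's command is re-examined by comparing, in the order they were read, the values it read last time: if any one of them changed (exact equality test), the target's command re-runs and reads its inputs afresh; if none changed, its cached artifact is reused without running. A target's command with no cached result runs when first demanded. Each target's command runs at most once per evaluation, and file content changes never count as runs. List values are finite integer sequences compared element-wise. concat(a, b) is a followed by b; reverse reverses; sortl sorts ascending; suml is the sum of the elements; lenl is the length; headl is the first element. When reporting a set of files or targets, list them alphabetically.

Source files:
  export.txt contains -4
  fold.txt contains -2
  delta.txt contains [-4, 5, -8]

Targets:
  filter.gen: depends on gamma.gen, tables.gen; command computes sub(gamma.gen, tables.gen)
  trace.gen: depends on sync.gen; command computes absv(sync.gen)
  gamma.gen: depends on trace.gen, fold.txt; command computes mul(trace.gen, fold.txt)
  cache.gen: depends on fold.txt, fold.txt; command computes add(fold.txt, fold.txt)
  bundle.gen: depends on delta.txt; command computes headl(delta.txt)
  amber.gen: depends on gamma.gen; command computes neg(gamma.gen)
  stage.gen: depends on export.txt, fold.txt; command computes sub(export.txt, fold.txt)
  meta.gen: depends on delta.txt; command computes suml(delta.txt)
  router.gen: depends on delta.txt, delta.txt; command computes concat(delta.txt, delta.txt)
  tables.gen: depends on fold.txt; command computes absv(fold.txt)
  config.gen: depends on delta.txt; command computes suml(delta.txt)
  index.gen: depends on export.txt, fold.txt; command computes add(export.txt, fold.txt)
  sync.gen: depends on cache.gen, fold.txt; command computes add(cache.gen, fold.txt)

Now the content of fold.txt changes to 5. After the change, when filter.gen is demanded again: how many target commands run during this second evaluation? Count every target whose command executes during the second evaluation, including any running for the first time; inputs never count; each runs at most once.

Target commands that run: cache.gen, filter.gen, gamma.gen, sync.gen, tables.gen, trace.gen — 6 in total.

First evaluation (everything demanded from the output):
  cache.gen = add(-2, -2) = -4
  sync.gen = add(-4, -2) = -6
  tables.gen = absv(-2) = 2
  trace.gen = absv(-6) = 6
  gamma.gen = mul(6, -2) = -12
  filter.gen = sub(-12, 2) = -14

Propagation after the edit:
  cache.gen: runs — fold.txt -2->5; fold.txt -2->5; result 10.
  sync.gen: runs — cache.gen -4->10; fold.txt -2->5; result 15.
  tables.gen: runs — fold.txt -2->5; result 5.
  trace.gen: runs — sync.gen -6->15; result 15.
  gamma.gen: runs — trace.gen 6->15; fold.txt -2->5; result 75.
  filter.gen: runs — gamma.gen -12->75; tables.gen 2->5; result 70.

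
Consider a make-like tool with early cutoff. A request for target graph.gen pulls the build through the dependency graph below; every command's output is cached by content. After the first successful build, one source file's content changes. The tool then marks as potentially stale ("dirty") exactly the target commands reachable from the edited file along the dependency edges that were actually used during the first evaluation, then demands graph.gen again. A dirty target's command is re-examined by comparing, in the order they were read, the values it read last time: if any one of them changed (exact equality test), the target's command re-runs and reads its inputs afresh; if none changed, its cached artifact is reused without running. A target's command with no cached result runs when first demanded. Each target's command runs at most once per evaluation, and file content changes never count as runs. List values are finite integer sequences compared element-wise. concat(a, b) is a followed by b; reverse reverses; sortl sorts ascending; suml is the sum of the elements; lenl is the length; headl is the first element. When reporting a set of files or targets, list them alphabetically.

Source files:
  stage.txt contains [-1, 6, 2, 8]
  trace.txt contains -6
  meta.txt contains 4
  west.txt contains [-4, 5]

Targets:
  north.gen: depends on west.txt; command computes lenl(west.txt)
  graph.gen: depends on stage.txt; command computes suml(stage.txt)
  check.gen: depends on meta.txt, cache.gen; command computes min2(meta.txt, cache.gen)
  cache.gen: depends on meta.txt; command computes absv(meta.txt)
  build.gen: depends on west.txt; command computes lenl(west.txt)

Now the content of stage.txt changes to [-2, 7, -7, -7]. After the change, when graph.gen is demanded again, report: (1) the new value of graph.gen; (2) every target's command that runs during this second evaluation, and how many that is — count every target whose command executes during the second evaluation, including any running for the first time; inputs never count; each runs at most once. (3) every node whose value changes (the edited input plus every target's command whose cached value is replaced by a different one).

Demanding graph.gen again yields -9.
1 target commands run: graph.gen.
The nodes whose values change: graph.gen, stage.txt.

First demand of the output computes:
  graph.gen = suml([-1, 6, 2, 8]) = 15

After the edit, cleaning proceeds:
  graph.gen: a read changed (stage.txt [-1, 6, 2, 8]->[-2, 7, -7, -7]) — executes, giving -9.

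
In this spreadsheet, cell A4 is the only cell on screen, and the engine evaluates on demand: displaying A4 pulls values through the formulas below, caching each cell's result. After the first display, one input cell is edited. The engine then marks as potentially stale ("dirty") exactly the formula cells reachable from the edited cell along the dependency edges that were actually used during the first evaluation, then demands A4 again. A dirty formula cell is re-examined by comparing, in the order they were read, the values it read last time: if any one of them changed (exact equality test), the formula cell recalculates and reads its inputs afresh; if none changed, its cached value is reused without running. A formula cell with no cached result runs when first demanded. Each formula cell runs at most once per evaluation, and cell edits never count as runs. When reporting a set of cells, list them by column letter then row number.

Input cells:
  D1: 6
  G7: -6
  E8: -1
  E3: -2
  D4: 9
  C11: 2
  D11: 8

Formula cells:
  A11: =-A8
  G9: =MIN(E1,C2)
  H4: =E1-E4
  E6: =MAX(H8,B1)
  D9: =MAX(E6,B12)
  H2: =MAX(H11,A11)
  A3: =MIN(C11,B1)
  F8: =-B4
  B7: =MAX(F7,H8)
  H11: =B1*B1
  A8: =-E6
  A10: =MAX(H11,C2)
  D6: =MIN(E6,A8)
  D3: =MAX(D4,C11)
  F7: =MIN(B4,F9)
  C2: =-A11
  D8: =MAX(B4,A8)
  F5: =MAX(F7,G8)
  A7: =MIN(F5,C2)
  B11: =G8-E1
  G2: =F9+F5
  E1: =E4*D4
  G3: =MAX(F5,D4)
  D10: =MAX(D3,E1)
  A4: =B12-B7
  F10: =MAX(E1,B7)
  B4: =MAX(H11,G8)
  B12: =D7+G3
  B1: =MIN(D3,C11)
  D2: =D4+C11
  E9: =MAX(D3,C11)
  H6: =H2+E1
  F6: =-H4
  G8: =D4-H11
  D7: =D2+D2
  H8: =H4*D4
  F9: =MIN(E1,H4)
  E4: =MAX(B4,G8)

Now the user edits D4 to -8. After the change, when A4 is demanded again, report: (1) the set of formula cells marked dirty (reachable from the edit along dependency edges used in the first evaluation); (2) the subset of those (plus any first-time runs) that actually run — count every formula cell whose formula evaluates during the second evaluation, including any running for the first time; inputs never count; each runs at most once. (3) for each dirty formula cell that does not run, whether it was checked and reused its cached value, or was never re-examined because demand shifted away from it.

Initial pass — values computed on the first demand:
  D2 = 9 + 2 = 11
  D3 = MAX(9, 2) = 9
  B1 = MIN(9, 2) = 2
  D7 = 11 + 11 = 22
  H11 = 2 * 2 = 4
  G8 = 9 - 4 = 5
  B4 = MAX(4, 5) = 5
  E4 = MAX(5, 5) = 5
  E1 = 5 * 9 = 45
  H4 = 45 - 5 = 40
  F9 = MIN(45, 40) = 40
  F7 = MIN(5, 40) = 5
  F5 = MAX(5, 5) = 5
  G3 = MAX(5, 9) = 9
  B12 = 22 + 9 = 31
  H8 = 40 * 9 = 360
  B7 = MAX(5, 360) = 360
  A4 = 31 - 360 = -329

Second demand — change propagation:
  D2: re-runs because D4 9->-8; new result -6.
  D3: re-runs because D4 9->-8; new result 2.
  B1: re-runs because D3 9->2; new result 2 (unchanged).
  D7: re-runs because D2 11->-6; D2 11->-6; new result -12.
  H11: re-examined; everything it read last time is the same (B1 unchanged, B1 unchanged) — cache 4 kept, no run.
  G8: re-runs because D4 9->-8; new result -12.
  B4: re-runs because G8 5->-12; new result 4.
  E4: re-runs because B4 5->4; G8 5->-12; new result 4.
  E1: re-runs because E4 5->4; D4 9->-8; new result -32.
  H4: re-runs because E1 45->-32; E4 5->4; new result -36.
  F9: re-runs because E1 45->-32; H4 40->-36; new result -36.
  F7: re-runs because B4 5->4; F9 40->-36; new result -36.
  F5: re-runs because F7 5->-36; G8 5->-12; new result -12.
  G3: re-runs because F5 5->-12; D4 9->-8; new result -8.
  B12: re-runs because D7 22->-12; G3 9->-8; new result -20.
  H8: re-runs because H4 40->-36; D4 9->-8; new result 288.
  B7: re-runs because F7 5->-36; H8 360->288; new result 288.
  A4: re-runs because B12 31->-20; B7 360->288; new result -308.

The important point: at H11 every value read last time is unchanged, so the dirty flag clears without a run.

Dirty set: A4, B1, B4, B7, B12, D2, D3, D7, E1, E4, F5, F7, F9, G3, G8, H4, H8, H11.
Run set: A4, B1, B4, B7, B12, D2, D3, D7, E1, E4, F5, F7, F9, G3, G8, H4, H8 (17 run).
Re-examined without running (cache reused): H11.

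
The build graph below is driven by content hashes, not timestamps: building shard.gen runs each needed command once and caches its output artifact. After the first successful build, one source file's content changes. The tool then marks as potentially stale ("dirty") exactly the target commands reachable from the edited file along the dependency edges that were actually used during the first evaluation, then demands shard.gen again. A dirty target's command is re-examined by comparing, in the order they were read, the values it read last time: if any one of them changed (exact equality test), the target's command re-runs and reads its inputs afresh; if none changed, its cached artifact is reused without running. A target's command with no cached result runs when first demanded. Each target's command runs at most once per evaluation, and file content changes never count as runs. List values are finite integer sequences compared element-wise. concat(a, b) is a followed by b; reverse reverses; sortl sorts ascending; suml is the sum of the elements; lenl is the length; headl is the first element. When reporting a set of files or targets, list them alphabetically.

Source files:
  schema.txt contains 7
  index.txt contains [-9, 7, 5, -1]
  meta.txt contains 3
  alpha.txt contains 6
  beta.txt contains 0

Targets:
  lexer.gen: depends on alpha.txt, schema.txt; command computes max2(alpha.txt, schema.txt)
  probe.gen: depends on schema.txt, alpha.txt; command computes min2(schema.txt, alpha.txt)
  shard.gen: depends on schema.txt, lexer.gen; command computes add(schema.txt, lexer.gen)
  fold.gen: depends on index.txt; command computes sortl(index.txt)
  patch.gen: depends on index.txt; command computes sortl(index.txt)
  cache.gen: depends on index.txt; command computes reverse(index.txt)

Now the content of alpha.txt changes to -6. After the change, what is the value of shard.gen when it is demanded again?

shard.gen now evaluates to 14.
The important point: lexer.gen recomputes to an identical value, and the output ends up unchanged.

Initial pass — values computed on the first demand:
  lexer.gen = max2(6, 7) = 7
  shard.gen = add(7, 7) = 14

Second demand — change propagation:
  lexer.gen: re-runs because alpha.txt 6->-6; new result 7 (unchanged).
  shard.gen: re-examined; everything it read last time is the same (schema.txt unchanged, lexer.gen unchanged) — cache 14 kept, no run.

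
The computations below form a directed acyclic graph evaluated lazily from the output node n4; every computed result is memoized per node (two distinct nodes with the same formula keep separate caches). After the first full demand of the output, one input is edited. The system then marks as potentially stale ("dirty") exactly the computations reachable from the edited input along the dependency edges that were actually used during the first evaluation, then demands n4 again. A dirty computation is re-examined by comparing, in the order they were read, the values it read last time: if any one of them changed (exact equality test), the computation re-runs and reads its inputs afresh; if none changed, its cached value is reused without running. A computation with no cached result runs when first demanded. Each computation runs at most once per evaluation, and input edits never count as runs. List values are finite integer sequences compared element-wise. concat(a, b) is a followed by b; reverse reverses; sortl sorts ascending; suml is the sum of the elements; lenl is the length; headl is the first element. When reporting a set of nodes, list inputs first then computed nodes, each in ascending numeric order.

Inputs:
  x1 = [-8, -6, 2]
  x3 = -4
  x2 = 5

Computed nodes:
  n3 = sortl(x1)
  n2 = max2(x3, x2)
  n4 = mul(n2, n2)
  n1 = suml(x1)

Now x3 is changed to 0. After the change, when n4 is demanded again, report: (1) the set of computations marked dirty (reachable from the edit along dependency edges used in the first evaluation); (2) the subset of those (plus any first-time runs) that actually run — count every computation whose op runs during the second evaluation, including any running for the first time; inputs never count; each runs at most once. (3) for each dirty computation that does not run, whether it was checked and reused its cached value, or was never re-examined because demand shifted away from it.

The edit dirties: n2, n4.
1 computations run: n2.
Cache hits after checking: n4.
Note the absorption at n2: it re-runs yet its value is the same, leaving the output's value untouched.

First demand of the output computes:
  n2 = max2(-4, 5) = 5
  n4 = mul(5, 5) = 25

After the edit, cleaning proceeds:
  n2: a read changed (x3 -4->0) — executes, giving 5 — identical to its old value.
  n4: dirty, but its reads are unchanged (n2 unchanged, n2 unchanged); cached 25 stands.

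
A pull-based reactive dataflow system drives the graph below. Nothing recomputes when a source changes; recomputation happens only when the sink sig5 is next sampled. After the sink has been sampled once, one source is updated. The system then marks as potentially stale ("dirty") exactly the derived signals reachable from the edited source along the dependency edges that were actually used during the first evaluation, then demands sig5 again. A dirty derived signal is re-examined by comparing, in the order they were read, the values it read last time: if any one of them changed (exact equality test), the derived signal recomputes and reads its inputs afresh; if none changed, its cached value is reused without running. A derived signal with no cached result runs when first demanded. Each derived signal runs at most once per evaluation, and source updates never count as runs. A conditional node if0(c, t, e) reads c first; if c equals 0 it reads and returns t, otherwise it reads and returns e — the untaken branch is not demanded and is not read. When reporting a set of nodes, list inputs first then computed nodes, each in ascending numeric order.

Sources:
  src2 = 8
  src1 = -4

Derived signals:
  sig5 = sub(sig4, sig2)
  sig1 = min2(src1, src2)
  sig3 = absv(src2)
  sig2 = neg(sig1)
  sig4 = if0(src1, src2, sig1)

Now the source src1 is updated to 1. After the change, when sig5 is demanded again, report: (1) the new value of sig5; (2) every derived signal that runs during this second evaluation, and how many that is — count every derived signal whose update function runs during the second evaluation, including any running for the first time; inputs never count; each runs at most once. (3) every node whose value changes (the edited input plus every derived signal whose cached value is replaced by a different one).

New value of sig5: 2.
Derived signals that run: sig1, sig2, sig4, sig5 — 4 in total.
Values that change: src1, sig1, sig2, sig4, sig5.

First evaluation (everything demanded from the output):
  sig1 = min2(-4, 8) = -4
  sig2 = neg(-4) = 4
  sig4 = if0(src1=-4 -> else branch sig1) = -4
  sig5 = sub(-4, 4) = -8

Propagation after the edit:
  sig1: runs — src1 -4->1; result 1.
  sig2: runs — sig1 -4->1; result -1.
  sig4: runs — src1 -4->1; sig1 -4->1; result 1.
  sig5: runs — sig4 -4->1; sig2 4->-1; result 2.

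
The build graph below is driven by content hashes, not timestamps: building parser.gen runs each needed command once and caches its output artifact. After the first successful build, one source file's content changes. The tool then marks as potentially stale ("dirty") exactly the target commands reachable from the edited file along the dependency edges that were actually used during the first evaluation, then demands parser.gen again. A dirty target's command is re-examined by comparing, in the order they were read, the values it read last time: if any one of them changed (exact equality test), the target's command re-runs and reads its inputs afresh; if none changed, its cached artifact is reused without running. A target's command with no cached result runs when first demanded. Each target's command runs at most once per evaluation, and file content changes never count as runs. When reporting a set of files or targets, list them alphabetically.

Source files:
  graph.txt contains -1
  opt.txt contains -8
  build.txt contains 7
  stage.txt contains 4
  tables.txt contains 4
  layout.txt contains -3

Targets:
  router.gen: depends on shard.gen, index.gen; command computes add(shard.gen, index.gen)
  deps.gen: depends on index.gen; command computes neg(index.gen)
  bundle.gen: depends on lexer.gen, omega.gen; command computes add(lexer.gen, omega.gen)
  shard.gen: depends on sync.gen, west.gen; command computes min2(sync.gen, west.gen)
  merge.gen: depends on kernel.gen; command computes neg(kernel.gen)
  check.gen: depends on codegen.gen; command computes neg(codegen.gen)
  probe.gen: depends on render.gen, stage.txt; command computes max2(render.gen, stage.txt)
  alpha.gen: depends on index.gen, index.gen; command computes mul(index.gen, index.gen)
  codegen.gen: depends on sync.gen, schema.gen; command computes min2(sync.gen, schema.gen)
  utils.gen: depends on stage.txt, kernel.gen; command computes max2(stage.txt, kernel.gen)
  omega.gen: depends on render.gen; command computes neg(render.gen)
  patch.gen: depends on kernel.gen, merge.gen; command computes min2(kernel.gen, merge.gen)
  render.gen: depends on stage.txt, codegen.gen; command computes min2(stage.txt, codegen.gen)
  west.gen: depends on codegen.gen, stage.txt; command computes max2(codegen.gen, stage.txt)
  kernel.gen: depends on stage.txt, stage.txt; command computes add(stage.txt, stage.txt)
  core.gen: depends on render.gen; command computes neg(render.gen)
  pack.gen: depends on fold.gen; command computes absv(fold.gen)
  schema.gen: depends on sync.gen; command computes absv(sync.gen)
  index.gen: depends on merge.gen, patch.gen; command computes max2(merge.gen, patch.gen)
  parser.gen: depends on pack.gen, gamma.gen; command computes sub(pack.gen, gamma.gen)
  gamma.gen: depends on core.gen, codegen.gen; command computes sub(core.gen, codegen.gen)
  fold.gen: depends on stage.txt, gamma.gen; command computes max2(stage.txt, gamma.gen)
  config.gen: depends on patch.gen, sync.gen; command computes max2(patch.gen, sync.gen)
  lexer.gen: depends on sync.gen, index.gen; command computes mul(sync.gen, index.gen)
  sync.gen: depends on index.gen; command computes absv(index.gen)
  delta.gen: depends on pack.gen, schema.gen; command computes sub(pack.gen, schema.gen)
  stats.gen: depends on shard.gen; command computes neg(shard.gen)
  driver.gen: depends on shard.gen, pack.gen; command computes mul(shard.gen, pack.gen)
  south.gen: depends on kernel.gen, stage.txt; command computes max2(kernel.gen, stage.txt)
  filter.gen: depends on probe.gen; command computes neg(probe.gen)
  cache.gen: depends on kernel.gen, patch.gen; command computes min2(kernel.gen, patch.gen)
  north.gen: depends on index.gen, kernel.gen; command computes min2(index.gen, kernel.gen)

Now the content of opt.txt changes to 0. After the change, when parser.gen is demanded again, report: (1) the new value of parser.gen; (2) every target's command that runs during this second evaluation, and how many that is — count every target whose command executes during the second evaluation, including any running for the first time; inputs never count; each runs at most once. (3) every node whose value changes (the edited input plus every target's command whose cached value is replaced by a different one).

parser.gen now evaluates to 16.
Run set: none (0 run).
Changed values: opt.txt.
The important point: nothing the output needs ever reads opt.txt, so the edit is invisible to it.

Initial pass — values computed on the first demand:
  kernel.gen = add(4, 4) = 8
  merge.gen = neg(8) = -8
  patch.gen = min2(8, -8) = -8
  index.gen = max2(-8, -8) = -8
  sync.gen = absv(-8) = 8
  schema.gen = absv(8) = 8
  codegen.gen = min2(8, 8) = 8
  render.gen = min2(4, 8) = 4
  core.gen = neg(4) = -4
  gamma.gen = sub(-4, 8) = -12
  fold.gen = max2(4, -12) = 4
  pack.gen = absv(4) = 4
  parser.gen = sub(4, -12) = 16

Second demand — change propagation:
  no demanded computation ever read opt.txt, so the edit dirties nothing and nothing runs.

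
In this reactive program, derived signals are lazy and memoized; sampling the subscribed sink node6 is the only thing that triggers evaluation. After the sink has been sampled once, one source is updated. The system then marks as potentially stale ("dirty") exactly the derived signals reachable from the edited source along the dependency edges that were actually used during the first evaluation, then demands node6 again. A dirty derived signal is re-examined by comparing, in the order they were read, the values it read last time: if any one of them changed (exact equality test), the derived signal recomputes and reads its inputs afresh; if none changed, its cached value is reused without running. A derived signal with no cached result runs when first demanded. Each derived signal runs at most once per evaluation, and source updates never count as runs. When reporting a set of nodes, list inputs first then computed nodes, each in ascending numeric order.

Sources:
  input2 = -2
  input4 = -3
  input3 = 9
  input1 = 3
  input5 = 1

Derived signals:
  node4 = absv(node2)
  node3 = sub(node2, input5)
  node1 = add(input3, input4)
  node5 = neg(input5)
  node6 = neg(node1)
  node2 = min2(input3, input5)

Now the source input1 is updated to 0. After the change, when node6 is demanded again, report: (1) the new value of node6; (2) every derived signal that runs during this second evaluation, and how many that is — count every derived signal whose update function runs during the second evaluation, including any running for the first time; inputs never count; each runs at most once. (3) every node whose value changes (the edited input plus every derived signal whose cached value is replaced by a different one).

First demand of the output computes:
  node1 = add(9, -3) = 6
  node6 = neg(6) = -6

After the edit, cleaning proceeds:
  no node depends on input1 at all; the second demand re-runs nothing.

Note the shortcut — nothing in the graph depends on input1 at all, so no recomputation happens.

Demanding node6 again yields -6.
0 derived signals run: none.
The nodes whose values change: input1.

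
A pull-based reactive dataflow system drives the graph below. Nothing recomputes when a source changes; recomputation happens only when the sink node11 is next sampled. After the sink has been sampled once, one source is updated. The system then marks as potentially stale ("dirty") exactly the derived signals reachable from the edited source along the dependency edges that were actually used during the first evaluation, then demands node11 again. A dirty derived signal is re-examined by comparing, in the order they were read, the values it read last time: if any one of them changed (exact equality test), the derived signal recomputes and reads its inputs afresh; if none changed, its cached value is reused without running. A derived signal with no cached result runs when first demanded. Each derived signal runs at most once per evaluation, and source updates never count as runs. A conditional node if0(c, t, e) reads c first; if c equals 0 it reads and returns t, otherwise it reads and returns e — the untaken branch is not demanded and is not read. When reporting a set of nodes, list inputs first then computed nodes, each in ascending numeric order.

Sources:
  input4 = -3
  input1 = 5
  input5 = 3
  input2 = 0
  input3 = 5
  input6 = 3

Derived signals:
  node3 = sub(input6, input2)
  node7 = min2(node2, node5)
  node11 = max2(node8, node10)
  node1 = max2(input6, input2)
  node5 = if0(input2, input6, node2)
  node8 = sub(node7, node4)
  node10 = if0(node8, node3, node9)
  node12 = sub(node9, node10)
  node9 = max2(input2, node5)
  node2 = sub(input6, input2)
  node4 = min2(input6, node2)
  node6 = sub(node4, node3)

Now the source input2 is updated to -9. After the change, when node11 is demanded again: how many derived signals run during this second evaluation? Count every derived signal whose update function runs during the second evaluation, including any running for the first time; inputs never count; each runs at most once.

First evaluation (everything demanded from the output):
  node2 = sub(3, 0) = 3
  node3 = sub(3, 0) = 3
  node4 = min2(3, 3) = 3
  node5 = if0(input2=0 -> then branch input6) = 3
  node7 = min2(3, 3) = 3
  node8 = sub(3, 3) = 0
  node10 = if0(node8=0 -> then branch node3) = 3
  node11 = max2(0, 3) = 3

Propagation after the edit:
  node2: runs — input2 0->-9; result 12.
  node3: marked dirty but never re-examined — demand shifted away from it.
  node4: runs — node2 3->12; result 3 (same value as before).
  node5: runs — input2 0->-9; result 12.
  node7: runs — node2 3->12; node5 3->12; result 12.
  node8: runs — node7 3->12; result 9.
  node9: demanded for the first time — runs, produces 12.
  node10: runs — node8 0->9; result 12.
  node11: runs — node8 0->9; node10 3->12; result 12.

Key observation: a condition flipped, so demand moved to the other branch — node3 is never re-examined.

Derived signals that run: node2, node4, node5, node7, node8, node9, node10, node11 — 8 in total.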